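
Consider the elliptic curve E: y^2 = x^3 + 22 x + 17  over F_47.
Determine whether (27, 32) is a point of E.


Check whether y^2 = x^3 + 22 x + 17 (mod 47) for (x, y) = (27, 32).
LHS: y^2 = 32^2 mod 47 = 37
RHS: x^3 + 22 x + 17 = 27^3 + 22*27 + 17 mod 47 = 37
LHS = RHS

Yes, on the curve


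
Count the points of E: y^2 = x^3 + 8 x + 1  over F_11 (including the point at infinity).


For each x in F_11, count y with y^2 = x^3 + 8 x + 1 mod 11:
  x = 0: RHS = 1, y in [1, 10]  -> 2 point(s)
  x = 2: RHS = 3, y in [5, 6]  -> 2 point(s)
  x = 4: RHS = 9, y in [3, 8]  -> 2 point(s)
  x = 5: RHS = 1, y in [1, 10]  -> 2 point(s)
  x = 6: RHS = 1, y in [1, 10]  -> 2 point(s)
  x = 7: RHS = 4, y in [2, 9]  -> 2 point(s)
  x = 8: RHS = 5, y in [4, 7]  -> 2 point(s)
  x = 10: RHS = 3, y in [5, 6]  -> 2 point(s)
Affine points: 16. Add the point at infinity: total = 17.

#E(F_11) = 17


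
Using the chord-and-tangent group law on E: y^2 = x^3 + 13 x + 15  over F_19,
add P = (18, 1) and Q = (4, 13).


P != Q, so use the chord formula.
s = (y2 - y1) / (x2 - x1) = (12) / (5) mod 19 = 10
x3 = s^2 - x1 - x2 mod 19 = 10^2 - 18 - 4 = 2
y3 = s (x1 - x3) - y1 mod 19 = 10 * (18 - 2) - 1 = 7

P + Q = (2, 7)


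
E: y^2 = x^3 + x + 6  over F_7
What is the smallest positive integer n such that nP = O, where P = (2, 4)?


Compute successive multiples of P until we hit O:
  1P = (2, 4)
  2P = (4, 5)
  3P = (3, 6)
  4P = (6, 2)
  5P = (1, 6)
  6P = (1, 1)
  7P = (6, 5)
  8P = (3, 1)
  ... (continuing to 11P)
  11P = O

ord(P) = 11


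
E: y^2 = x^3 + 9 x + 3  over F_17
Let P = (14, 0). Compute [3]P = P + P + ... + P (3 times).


k = 3 = 11_2 (binary, LSB first: 11)
Double-and-add from P = (14, 0):
  bit 0 = 1: acc = O + (14, 0) = (14, 0)
  bit 1 = 1: acc = (14, 0) + O = (14, 0)

3P = (14, 0)


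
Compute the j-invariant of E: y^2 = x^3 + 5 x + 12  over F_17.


Delta = -16(4 a^3 + 27 b^2) mod 17 = 2
-1728 * (4 a)^3 = -1728 * (4*5)^3 mod 17 = 9
j = 9 * 2^(-1) mod 17 = 13

j = 13 (mod 17)


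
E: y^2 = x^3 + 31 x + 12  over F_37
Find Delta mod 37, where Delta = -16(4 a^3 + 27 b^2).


4 a^3 + 27 b^2 = 4*31^3 + 27*12^2 = 119164 + 3888 = 123052
Delta = -16 * (123052) = -1968832
Delta mod 37 = 12

Delta = 12 (mod 37)


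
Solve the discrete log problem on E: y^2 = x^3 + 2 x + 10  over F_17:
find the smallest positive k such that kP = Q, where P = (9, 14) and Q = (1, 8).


Enumerate multiples of P until we hit Q = (1, 8):
  1P = (9, 14)
  2P = (15, 10)
  3P = (1, 9)
  4P = (5, 14)
  5P = (3, 3)
  6P = (6, 0)
  7P = (3, 14)
  8P = (5, 3)
  9P = (1, 8)
Match found at i = 9.

k = 9


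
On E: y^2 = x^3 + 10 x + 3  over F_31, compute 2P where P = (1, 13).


Doubling: s = (3 x1^2 + a) / (2 y1)
s = (3*1^2 + 10) / (2*13) mod 31 = 16
x3 = s^2 - 2 x1 mod 31 = 16^2 - 2*1 = 6
y3 = s (x1 - x3) - y1 mod 31 = 16 * (1 - 6) - 13 = 0

2P = (6, 0)


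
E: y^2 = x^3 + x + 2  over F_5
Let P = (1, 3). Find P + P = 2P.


Doubling: s = (3 x1^2 + a) / (2 y1)
s = (3*1^2 + 1) / (2*3) mod 5 = 4
x3 = s^2 - 2 x1 mod 5 = 4^2 - 2*1 = 4
y3 = s (x1 - x3) - y1 mod 5 = 4 * (1 - 4) - 3 = 0

2P = (4, 0)


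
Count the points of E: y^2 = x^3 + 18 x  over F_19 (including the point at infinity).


For each x in F_19, count y with y^2 = x^3 + 18 x + 0 mod 19:
  x = 0: RHS = 0, y in [0]  -> 1 point(s)
  x = 1: RHS = 0, y in [0]  -> 1 point(s)
  x = 2: RHS = 6, y in [5, 14]  -> 2 point(s)
  x = 3: RHS = 5, y in [9, 10]  -> 2 point(s)
  x = 5: RHS = 6, y in [5, 14]  -> 2 point(s)
  x = 6: RHS = 1, y in [1, 18]  -> 2 point(s)
  x = 9: RHS = 17, y in [6, 13]  -> 2 point(s)
  x = 11: RHS = 9, y in [3, 16]  -> 2 point(s)
  x = 12: RHS = 6, y in [5, 14]  -> 2 point(s)
  x = 15: RHS = 16, y in [4, 15]  -> 2 point(s)
  x = 18: RHS = 0, y in [0]  -> 1 point(s)
Affine points: 19. Add the point at infinity: total = 20.

#E(F_19) = 20


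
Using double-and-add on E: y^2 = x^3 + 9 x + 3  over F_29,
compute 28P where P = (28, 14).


k = 28 = 11100_2 (binary, LSB first: 00111)
Double-and-add from P = (28, 14):
  bit 0 = 0: acc unchanged = O
  bit 1 = 0: acc unchanged = O
  bit 2 = 1: acc = O + (3, 12) = (3, 12)
  bit 3 = 1: acc = (3, 12) + (18, 9) = (15, 2)
  bit 4 = 1: acc = (15, 2) + (27, 8) = (9, 1)

28P = (9, 1)


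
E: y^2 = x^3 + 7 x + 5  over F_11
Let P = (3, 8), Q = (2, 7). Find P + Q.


P != Q, so use the chord formula.
s = (y2 - y1) / (x2 - x1) = (10) / (10) mod 11 = 1
x3 = s^2 - x1 - x2 mod 11 = 1^2 - 3 - 2 = 7
y3 = s (x1 - x3) - y1 mod 11 = 1 * (3 - 7) - 8 = 10

P + Q = (7, 10)


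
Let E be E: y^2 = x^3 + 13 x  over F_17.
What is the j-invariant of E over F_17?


Delta = -16(4 a^3 + 27 b^2) mod 17 = 16
-1728 * (4 a)^3 = -1728 * (4*13)^3 mod 17 = 6
j = 6 * 16^(-1) mod 17 = 11

j = 11 (mod 17)


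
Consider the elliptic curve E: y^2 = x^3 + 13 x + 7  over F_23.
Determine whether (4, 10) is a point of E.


Check whether y^2 = x^3 + 13 x + 7 (mod 23) for (x, y) = (4, 10).
LHS: y^2 = 10^2 mod 23 = 8
RHS: x^3 + 13 x + 7 = 4^3 + 13*4 + 7 mod 23 = 8
LHS = RHS

Yes, on the curve


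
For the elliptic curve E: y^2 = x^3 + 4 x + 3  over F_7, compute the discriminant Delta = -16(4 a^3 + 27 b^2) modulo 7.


4 a^3 + 27 b^2 = 4*4^3 + 27*3^2 = 256 + 243 = 499
Delta = -16 * (499) = -7984
Delta mod 7 = 3

Delta = 3 (mod 7)


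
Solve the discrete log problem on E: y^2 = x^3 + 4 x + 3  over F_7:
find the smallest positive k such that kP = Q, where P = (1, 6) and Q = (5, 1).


Enumerate multiples of P until we hit Q = (5, 1):
  1P = (1, 6)
  2P = (5, 1)
Match found at i = 2.

k = 2


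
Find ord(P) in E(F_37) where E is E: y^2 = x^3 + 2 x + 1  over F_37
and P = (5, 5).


Compute successive multiples of P until we hit O:
  1P = (5, 5)
  2P = (6, 28)
  3P = (0, 36)
  4P = (29, 18)
  5P = (4, 31)
  6P = (1, 2)
  7P = (20, 30)
  8P = (23, 2)
  ... (continuing to 36P)
  36P = O

ord(P) = 36


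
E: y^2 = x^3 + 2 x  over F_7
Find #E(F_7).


For each x in F_7, count y with y^2 = x^3 + 2 x + 0 mod 7:
  x = 0: RHS = 0, y in [0]  -> 1 point(s)
  x = 4: RHS = 2, y in [3, 4]  -> 2 point(s)
  x = 5: RHS = 2, y in [3, 4]  -> 2 point(s)
  x = 6: RHS = 4, y in [2, 5]  -> 2 point(s)
Affine points: 7. Add the point at infinity: total = 8.

#E(F_7) = 8


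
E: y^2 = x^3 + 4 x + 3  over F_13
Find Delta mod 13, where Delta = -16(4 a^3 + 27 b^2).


4 a^3 + 27 b^2 = 4*4^3 + 27*3^2 = 256 + 243 = 499
Delta = -16 * (499) = -7984
Delta mod 13 = 11

Delta = 11 (mod 13)


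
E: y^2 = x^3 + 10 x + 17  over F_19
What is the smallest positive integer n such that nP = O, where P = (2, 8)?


Compute successive multiples of P until we hit O:
  1P = (2, 8)
  2P = (16, 6)
  3P = (8, 1)
  4P = (13, 8)
  5P = (4, 11)
  6P = (1, 3)
  7P = (3, 6)
  8P = (18, 5)
  ... (continuing to 20P)
  20P = O

ord(P) = 20


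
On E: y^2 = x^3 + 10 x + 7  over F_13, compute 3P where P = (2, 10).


k = 3 = 11_2 (binary, LSB first: 11)
Double-and-add from P = (2, 10):
  bit 0 = 1: acc = O + (2, 10) = (2, 10)
  bit 1 = 1: acc = (2, 10) + (8, 12) = (6, 6)

3P = (6, 6)


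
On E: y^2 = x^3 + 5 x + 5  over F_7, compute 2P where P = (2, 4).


Doubling: s = (3 x1^2 + a) / (2 y1)
s = (3*2^2 + 5) / (2*4) mod 7 = 3
x3 = s^2 - 2 x1 mod 7 = 3^2 - 2*2 = 5
y3 = s (x1 - x3) - y1 mod 7 = 3 * (2 - 5) - 4 = 1

2P = (5, 1)


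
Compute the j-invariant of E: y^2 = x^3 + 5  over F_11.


Delta = -16(4 a^3 + 27 b^2) mod 11 = 2
-1728 * (4 a)^3 = -1728 * (4*0)^3 mod 11 = 0
j = 0 * 2^(-1) mod 11 = 0

j = 0 (mod 11)


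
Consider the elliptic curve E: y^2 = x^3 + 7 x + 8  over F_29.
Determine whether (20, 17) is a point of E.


Check whether y^2 = x^3 + 7 x + 8 (mod 29) for (x, y) = (20, 17).
LHS: y^2 = 17^2 mod 29 = 28
RHS: x^3 + 7 x + 8 = 20^3 + 7*20 + 8 mod 29 = 28
LHS = RHS

Yes, on the curve


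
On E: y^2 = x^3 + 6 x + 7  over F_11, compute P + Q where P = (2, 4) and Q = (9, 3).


P != Q, so use the chord formula.
s = (y2 - y1) / (x2 - x1) = (10) / (7) mod 11 = 3
x3 = s^2 - x1 - x2 mod 11 = 3^2 - 2 - 9 = 9
y3 = s (x1 - x3) - y1 mod 11 = 3 * (2 - 9) - 4 = 8

P + Q = (9, 8)


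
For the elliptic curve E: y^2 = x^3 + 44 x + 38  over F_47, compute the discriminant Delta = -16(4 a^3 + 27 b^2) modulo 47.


4 a^3 + 27 b^2 = 4*44^3 + 27*38^2 = 340736 + 38988 = 379724
Delta = -16 * (379724) = -6075584
Delta mod 47 = 12

Delta = 12 (mod 47)


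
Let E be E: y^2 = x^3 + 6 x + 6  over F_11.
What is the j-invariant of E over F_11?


Delta = -16(4 a^3 + 27 b^2) mod 11 = 5
-1728 * (4 a)^3 = -1728 * (4*6)^3 mod 11 = 3
j = 3 * 5^(-1) mod 11 = 5

j = 5 (mod 11)


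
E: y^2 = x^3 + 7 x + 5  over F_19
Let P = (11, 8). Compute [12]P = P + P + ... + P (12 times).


k = 12 = 1100_2 (binary, LSB first: 0011)
Double-and-add from P = (11, 8):
  bit 0 = 0: acc unchanged = O
  bit 1 = 0: acc unchanged = O
  bit 2 = 1: acc = O + (18, 15) = (18, 15)
  bit 3 = 1: acc = (18, 15) + (0, 10) = (7, 6)

12P = (7, 6)


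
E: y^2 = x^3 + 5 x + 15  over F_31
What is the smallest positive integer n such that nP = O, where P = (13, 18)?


Compute successive multiples of P until we hit O:
  1P = (13, 18)
  2P = (14, 16)
  3P = (8, 3)
  4P = (19, 26)
  5P = (18, 27)
  6P = (2, 8)
  7P = (24, 3)
  8P = (12, 6)
  ... (continuing to 33P)
  33P = O

ord(P) = 33


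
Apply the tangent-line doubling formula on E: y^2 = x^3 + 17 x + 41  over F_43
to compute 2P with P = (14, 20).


Doubling: s = (3 x1^2 + a) / (2 y1)
s = (3*14^2 + 17) / (2*20) mod 43 = 42
x3 = s^2 - 2 x1 mod 43 = 42^2 - 2*14 = 16
y3 = s (x1 - x3) - y1 mod 43 = 42 * (14 - 16) - 20 = 25

2P = (16, 25)


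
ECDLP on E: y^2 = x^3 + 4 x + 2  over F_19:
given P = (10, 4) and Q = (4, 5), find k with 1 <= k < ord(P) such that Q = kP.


Enumerate multiples of P until we hit Q = (4, 5):
  1P = (10, 4)
  2P = (18, 15)
  3P = (11, 16)
  4P = (9, 8)
  5P = (16, 1)
  6P = (17, 9)
  7P = (15, 6)
  8P = (1, 11)
  9P = (14, 16)
  10P = (4, 14)
  11P = (12, 12)
  12P = (13, 3)
  13P = (13, 16)
  14P = (12, 7)
  15P = (4, 5)
Match found at i = 15.

k = 15


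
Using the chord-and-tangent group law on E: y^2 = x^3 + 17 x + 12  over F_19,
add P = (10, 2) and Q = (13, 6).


P != Q, so use the chord formula.
s = (y2 - y1) / (x2 - x1) = (4) / (3) mod 19 = 14
x3 = s^2 - x1 - x2 mod 19 = 14^2 - 10 - 13 = 2
y3 = s (x1 - x3) - y1 mod 19 = 14 * (10 - 2) - 2 = 15

P + Q = (2, 15)


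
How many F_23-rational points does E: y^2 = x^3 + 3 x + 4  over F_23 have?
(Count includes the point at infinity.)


For each x in F_23, count y with y^2 = x^3 + 3 x + 4 mod 23:
  x = 0: RHS = 4, y in [2, 21]  -> 2 point(s)
  x = 1: RHS = 8, y in [10, 13]  -> 2 point(s)
  x = 2: RHS = 18, y in [8, 15]  -> 2 point(s)
  x = 5: RHS = 6, y in [11, 12]  -> 2 point(s)
  x = 6: RHS = 8, y in [10, 13]  -> 2 point(s)
  x = 7: RHS = 0, y in [0]  -> 1 point(s)
  x = 9: RHS = 1, y in [1, 22]  -> 2 point(s)
  x = 13: RHS = 9, y in [3, 20]  -> 2 point(s)
  x = 16: RHS = 8, y in [10, 13]  -> 2 point(s)
  x = 17: RHS = 0, y in [0]  -> 1 point(s)
  x = 18: RHS = 2, y in [5, 18]  -> 2 point(s)
  x = 21: RHS = 13, y in [6, 17]  -> 2 point(s)
  x = 22: RHS = 0, y in [0]  -> 1 point(s)
Affine points: 23. Add the point at infinity: total = 24.

#E(F_23) = 24


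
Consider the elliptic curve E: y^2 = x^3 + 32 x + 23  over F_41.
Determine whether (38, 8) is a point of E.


Check whether y^2 = x^3 + 32 x + 23 (mod 41) for (x, y) = (38, 8).
LHS: y^2 = 8^2 mod 41 = 23
RHS: x^3 + 32 x + 23 = 38^3 + 32*38 + 23 mod 41 = 23
LHS = RHS

Yes, on the curve


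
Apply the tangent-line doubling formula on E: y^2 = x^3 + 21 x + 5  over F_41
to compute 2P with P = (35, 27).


Doubling: s = (3 x1^2 + a) / (2 y1)
s = (3*35^2 + 21) / (2*27) mod 41 = 32
x3 = s^2 - 2 x1 mod 41 = 32^2 - 2*35 = 11
y3 = s (x1 - x3) - y1 mod 41 = 32 * (35 - 11) - 27 = 3

2P = (11, 3)


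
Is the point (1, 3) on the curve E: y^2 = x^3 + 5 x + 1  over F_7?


Check whether y^2 = x^3 + 5 x + 1 (mod 7) for (x, y) = (1, 3).
LHS: y^2 = 3^2 mod 7 = 2
RHS: x^3 + 5 x + 1 = 1^3 + 5*1 + 1 mod 7 = 0
LHS != RHS

No, not on the curve


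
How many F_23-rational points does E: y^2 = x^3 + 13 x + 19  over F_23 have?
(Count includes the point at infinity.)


For each x in F_23, count y with y^2 = x^3 + 13 x + 19 mod 23:
  x = 3: RHS = 16, y in [4, 19]  -> 2 point(s)
  x = 5: RHS = 2, y in [5, 18]  -> 2 point(s)
  x = 7: RHS = 16, y in [4, 19]  -> 2 point(s)
  x = 13: RHS = 16, y in [4, 19]  -> 2 point(s)
  x = 14: RHS = 1, y in [1, 22]  -> 2 point(s)
  x = 15: RHS = 1, y in [1, 22]  -> 2 point(s)
  x = 17: RHS = 1, y in [1, 22]  -> 2 point(s)
  x = 18: RHS = 13, y in [6, 17]  -> 2 point(s)
  x = 19: RHS = 18, y in [8, 15]  -> 2 point(s)
  x = 21: RHS = 8, y in [10, 13]  -> 2 point(s)
Affine points: 20. Add the point at infinity: total = 21.

#E(F_23) = 21


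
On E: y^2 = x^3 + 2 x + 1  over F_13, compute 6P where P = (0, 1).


k = 6 = 110_2 (binary, LSB first: 011)
Double-and-add from P = (0, 1):
  bit 0 = 0: acc unchanged = O
  bit 1 = 1: acc = O + (1, 11) = (1, 11)
  bit 2 = 1: acc = (1, 11) + (2, 0) = (1, 2)

6P = (1, 2)


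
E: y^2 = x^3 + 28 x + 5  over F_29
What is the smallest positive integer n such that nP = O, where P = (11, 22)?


Compute successive multiples of P until we hit O:
  1P = (11, 22)
  2P = (8, 4)
  3P = (17, 0)
  4P = (8, 25)
  5P = (11, 7)
  6P = O

ord(P) = 6


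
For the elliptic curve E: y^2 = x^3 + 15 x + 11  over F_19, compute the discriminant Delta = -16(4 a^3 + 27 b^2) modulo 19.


4 a^3 + 27 b^2 = 4*15^3 + 27*11^2 = 13500 + 3267 = 16767
Delta = -16 * (16767) = -268272
Delta mod 19 = 8

Delta = 8 (mod 19)


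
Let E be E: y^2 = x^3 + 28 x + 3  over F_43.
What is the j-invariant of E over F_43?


Delta = -16(4 a^3 + 27 b^2) mod 43 = 36
-1728 * (4 a)^3 = -1728 * (4*28)^3 mod 43 = 2
j = 2 * 36^(-1) mod 43 = 12

j = 12 (mod 43)


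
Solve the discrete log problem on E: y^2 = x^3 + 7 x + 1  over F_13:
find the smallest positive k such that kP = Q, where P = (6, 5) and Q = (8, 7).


Enumerate multiples of P until we hit Q = (8, 7):
  1P = (6, 5)
  2P = (0, 12)
  3P = (8, 6)
  4P = (9, 0)
  5P = (8, 7)
Match found at i = 5.

k = 5


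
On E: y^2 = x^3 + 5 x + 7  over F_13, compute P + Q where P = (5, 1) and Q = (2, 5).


P != Q, so use the chord formula.
s = (y2 - y1) / (x2 - x1) = (4) / (10) mod 13 = 3
x3 = s^2 - x1 - x2 mod 13 = 3^2 - 5 - 2 = 2
y3 = s (x1 - x3) - y1 mod 13 = 3 * (5 - 2) - 1 = 8

P + Q = (2, 8)


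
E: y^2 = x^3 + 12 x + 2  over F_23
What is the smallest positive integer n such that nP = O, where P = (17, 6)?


Compute successive multiples of P until we hit O:
  1P = (17, 6)
  2P = (20, 10)
  3P = (21, 4)
  4P = (14, 4)
  5P = (18, 1)
  6P = (13, 20)
  7P = (11, 19)
  8P = (8, 9)
  ... (continuing to 27P)
  27P = O

ord(P) = 27


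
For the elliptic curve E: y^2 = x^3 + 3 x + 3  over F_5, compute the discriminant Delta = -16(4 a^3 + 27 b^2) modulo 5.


4 a^3 + 27 b^2 = 4*3^3 + 27*3^2 = 108 + 243 = 351
Delta = -16 * (351) = -5616
Delta mod 5 = 4

Delta = 4 (mod 5)


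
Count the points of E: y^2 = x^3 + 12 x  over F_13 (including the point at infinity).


For each x in F_13, count y with y^2 = x^3 + 12 x + 0 mod 13:
  x = 0: RHS = 0, y in [0]  -> 1 point(s)
  x = 1: RHS = 0, y in [0]  -> 1 point(s)
  x = 5: RHS = 3, y in [4, 9]  -> 2 point(s)
  x = 8: RHS = 10, y in [6, 7]  -> 2 point(s)
  x = 12: RHS = 0, y in [0]  -> 1 point(s)
Affine points: 7. Add the point at infinity: total = 8.

#E(F_13) = 8


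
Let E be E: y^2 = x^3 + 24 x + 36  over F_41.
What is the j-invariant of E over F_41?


Delta = -16(4 a^3 + 27 b^2) mod 41 = 27
-1728 * (4 a)^3 = -1728 * (4*24)^3 mod 41 = 18
j = 18 * 27^(-1) mod 41 = 28

j = 28 (mod 41)


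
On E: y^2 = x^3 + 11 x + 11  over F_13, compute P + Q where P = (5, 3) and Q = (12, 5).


P != Q, so use the chord formula.
s = (y2 - y1) / (x2 - x1) = (2) / (7) mod 13 = 4
x3 = s^2 - x1 - x2 mod 13 = 4^2 - 5 - 12 = 12
y3 = s (x1 - x3) - y1 mod 13 = 4 * (5 - 12) - 3 = 8

P + Q = (12, 8)


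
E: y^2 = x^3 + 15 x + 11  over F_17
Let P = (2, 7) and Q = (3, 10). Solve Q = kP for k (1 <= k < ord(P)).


Enumerate multiples of P until we hit Q = (3, 10):
  1P = (2, 7)
  2P = (9, 5)
  3P = (4, 13)
  4P = (3, 7)
  5P = (12, 10)
  6P = (7, 0)
  7P = (12, 7)
  8P = (3, 10)
Match found at i = 8.

k = 8


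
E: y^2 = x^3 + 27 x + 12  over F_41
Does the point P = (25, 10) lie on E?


Check whether y^2 = x^3 + 27 x + 12 (mod 41) for (x, y) = (25, 10).
LHS: y^2 = 10^2 mod 41 = 18
RHS: x^3 + 27 x + 12 = 25^3 + 27*25 + 12 mod 41 = 35
LHS != RHS

No, not on the curve


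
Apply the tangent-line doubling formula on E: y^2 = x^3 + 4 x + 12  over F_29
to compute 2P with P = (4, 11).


Doubling: s = (3 x1^2 + a) / (2 y1)
s = (3*4^2 + 4) / (2*11) mod 29 = 5
x3 = s^2 - 2 x1 mod 29 = 5^2 - 2*4 = 17
y3 = s (x1 - x3) - y1 mod 29 = 5 * (4 - 17) - 11 = 11

2P = (17, 11)


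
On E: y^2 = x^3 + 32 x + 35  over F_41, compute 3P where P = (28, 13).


k = 3 = 11_2 (binary, LSB first: 11)
Double-and-add from P = (28, 13):
  bit 0 = 1: acc = O + (28, 13) = (28, 13)
  bit 1 = 1: acc = (28, 13) + (36, 23) = (17, 11)

3P = (17, 11)


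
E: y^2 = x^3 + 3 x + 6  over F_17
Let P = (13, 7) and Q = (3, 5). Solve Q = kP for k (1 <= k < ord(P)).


Enumerate multiples of P until we hit Q = (3, 5):
  1P = (13, 7)
  2P = (8, 10)
  3P = (12, 6)
  4P = (10, 13)
  5P = (15, 14)
  6P = (14, 15)
  7P = (3, 5)
Match found at i = 7.

k = 7


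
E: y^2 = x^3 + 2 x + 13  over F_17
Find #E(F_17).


For each x in F_17, count y with y^2 = x^3 + 2 x + 13 mod 17:
  x = 0: RHS = 13, y in [8, 9]  -> 2 point(s)
  x = 1: RHS = 16, y in [4, 13]  -> 2 point(s)
  x = 2: RHS = 8, y in [5, 12]  -> 2 point(s)
  x = 4: RHS = 0, y in [0]  -> 1 point(s)
  x = 7: RHS = 13, y in [8, 9]  -> 2 point(s)
  x = 10: RHS = 13, y in [8, 9]  -> 2 point(s)
  x = 13: RHS = 9, y in [3, 14]  -> 2 point(s)
  x = 15: RHS = 1, y in [1, 16]  -> 2 point(s)
Affine points: 15. Add the point at infinity: total = 16.

#E(F_17) = 16


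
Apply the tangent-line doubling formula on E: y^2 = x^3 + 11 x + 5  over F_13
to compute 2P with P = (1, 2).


Doubling: s = (3 x1^2 + a) / (2 y1)
s = (3*1^2 + 11) / (2*2) mod 13 = 10
x3 = s^2 - 2 x1 mod 13 = 10^2 - 2*1 = 7
y3 = s (x1 - x3) - y1 mod 13 = 10 * (1 - 7) - 2 = 3

2P = (7, 3)


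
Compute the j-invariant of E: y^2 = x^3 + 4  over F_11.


Delta = -16(4 a^3 + 27 b^2) mod 11 = 7
-1728 * (4 a)^3 = -1728 * (4*0)^3 mod 11 = 0
j = 0 * 7^(-1) mod 11 = 0

j = 0 (mod 11)


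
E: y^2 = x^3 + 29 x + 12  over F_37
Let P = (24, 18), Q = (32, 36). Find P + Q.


P != Q, so use the chord formula.
s = (y2 - y1) / (x2 - x1) = (18) / (8) mod 37 = 30
x3 = s^2 - x1 - x2 mod 37 = 30^2 - 24 - 32 = 30
y3 = s (x1 - x3) - y1 mod 37 = 30 * (24 - 30) - 18 = 24

P + Q = (30, 24)


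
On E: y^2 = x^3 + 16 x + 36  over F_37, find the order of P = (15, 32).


Compute successive multiples of P until we hit O:
  1P = (15, 32)
  2P = (4, 33)
  3P = (7, 11)
  4P = (19, 13)
  5P = (14, 28)
  6P = (24, 6)
  7P = (10, 7)
  8P = (0, 6)
  ... (continuing to 23P)
  23P = O

ord(P) = 23


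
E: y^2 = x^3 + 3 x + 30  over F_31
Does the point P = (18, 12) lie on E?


Check whether y^2 = x^3 + 3 x + 30 (mod 31) for (x, y) = (18, 12).
LHS: y^2 = 12^2 mod 31 = 20
RHS: x^3 + 3 x + 30 = 18^3 + 3*18 + 30 mod 31 = 26
LHS != RHS

No, not on the curve


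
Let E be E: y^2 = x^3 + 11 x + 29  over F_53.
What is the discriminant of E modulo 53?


4 a^3 + 27 b^2 = 4*11^3 + 27*29^2 = 5324 + 22707 = 28031
Delta = -16 * (28031) = -448496
Delta mod 53 = 43

Delta = 43 (mod 53)


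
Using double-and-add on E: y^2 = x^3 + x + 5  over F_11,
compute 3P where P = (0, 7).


k = 3 = 11_2 (binary, LSB first: 11)
Double-and-add from P = (0, 7):
  bit 0 = 1: acc = O + (0, 7) = (0, 7)
  bit 1 = 1: acc = (0, 7) + (5, 6) = (10, 6)

3P = (10, 6)


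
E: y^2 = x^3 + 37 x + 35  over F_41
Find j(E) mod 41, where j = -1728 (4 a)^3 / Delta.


Delta = -16(4 a^3 + 27 b^2) mod 41 = 24
-1728 * (4 a)^3 = -1728 * (4*37)^3 mod 41 = 17
j = 17 * 24^(-1) mod 41 = 40

j = 40 (mod 41)


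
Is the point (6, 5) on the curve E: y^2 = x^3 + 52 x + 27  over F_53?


Check whether y^2 = x^3 + 52 x + 27 (mod 53) for (x, y) = (6, 5).
LHS: y^2 = 5^2 mod 53 = 25
RHS: x^3 + 52 x + 27 = 6^3 + 52*6 + 27 mod 53 = 25
LHS = RHS

Yes, on the curve


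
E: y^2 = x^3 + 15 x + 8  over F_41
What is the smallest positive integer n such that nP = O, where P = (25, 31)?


Compute successive multiples of P until we hit O:
  1P = (25, 31)
  2P = (14, 16)
  3P = (33, 14)
  4P = (33, 27)
  5P = (14, 25)
  6P = (25, 10)
  7P = O

ord(P) = 7


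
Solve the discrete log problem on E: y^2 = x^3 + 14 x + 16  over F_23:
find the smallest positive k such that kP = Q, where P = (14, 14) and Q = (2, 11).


Enumerate multiples of P until we hit Q = (2, 11):
  1P = (14, 14)
  2P = (3, 4)
  3P = (15, 6)
  4P = (12, 16)
  5P = (21, 16)
  6P = (20, 4)
  7P = (2, 12)
  8P = (0, 19)
  9P = (13, 7)
  10P = (22, 22)
  11P = (11, 12)
  12P = (1, 10)
  13P = (10, 12)
  14P = (5, 2)
  15P = (16, 14)
  16P = (16, 9)
  17P = (5, 21)
  18P = (10, 11)
  19P = (1, 13)
  20P = (11, 11)
  21P = (22, 1)
  22P = (13, 16)
  23P = (0, 4)
  24P = (2, 11)
Match found at i = 24.

k = 24


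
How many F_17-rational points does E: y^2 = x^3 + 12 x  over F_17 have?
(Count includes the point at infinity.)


For each x in F_17, count y with y^2 = x^3 + 12 x + 0 mod 17:
  x = 0: RHS = 0, y in [0]  -> 1 point(s)
  x = 1: RHS = 13, y in [8, 9]  -> 2 point(s)
  x = 2: RHS = 15, y in [7, 10]  -> 2 point(s)
  x = 5: RHS = 15, y in [7, 10]  -> 2 point(s)
  x = 6: RHS = 16, y in [4, 13]  -> 2 point(s)
  x = 7: RHS = 2, y in [6, 11]  -> 2 point(s)
  x = 8: RHS = 13, y in [8, 9]  -> 2 point(s)
  x = 9: RHS = 4, y in [2, 15]  -> 2 point(s)
  x = 10: RHS = 15, y in [7, 10]  -> 2 point(s)
  x = 11: RHS = 1, y in [1, 16]  -> 2 point(s)
  x = 12: RHS = 2, y in [6, 11]  -> 2 point(s)
  x = 15: RHS = 2, y in [6, 11]  -> 2 point(s)
  x = 16: RHS = 4, y in [2, 15]  -> 2 point(s)
Affine points: 25. Add the point at infinity: total = 26.

#E(F_17) = 26


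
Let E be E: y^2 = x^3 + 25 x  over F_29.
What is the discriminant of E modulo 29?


4 a^3 + 27 b^2 = 4*25^3 + 27*0^2 = 62500 + 0 = 62500
Delta = -16 * (62500) = -1000000
Delta mod 29 = 7

Delta = 7 (mod 29)


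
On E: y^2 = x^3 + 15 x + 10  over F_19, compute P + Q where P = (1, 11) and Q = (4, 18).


P != Q, so use the chord formula.
s = (y2 - y1) / (x2 - x1) = (7) / (3) mod 19 = 15
x3 = s^2 - x1 - x2 mod 19 = 15^2 - 1 - 4 = 11
y3 = s (x1 - x3) - y1 mod 19 = 15 * (1 - 11) - 11 = 10

P + Q = (11, 10)


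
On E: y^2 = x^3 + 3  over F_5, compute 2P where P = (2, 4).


Doubling: s = (3 x1^2 + a) / (2 y1)
s = (3*2^2 + 0) / (2*4) mod 5 = 4
x3 = s^2 - 2 x1 mod 5 = 4^2 - 2*2 = 2
y3 = s (x1 - x3) - y1 mod 5 = 4 * (2 - 2) - 4 = 1

2P = (2, 1)


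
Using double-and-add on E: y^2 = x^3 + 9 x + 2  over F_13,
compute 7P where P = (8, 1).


k = 7 = 111_2 (binary, LSB first: 111)
Double-and-add from P = (8, 1):
  bit 0 = 1: acc = O + (8, 1) = (8, 1)
  bit 1 = 1: acc = (8, 1) + (6, 5) = (3, 2)
  bit 2 = 1: acc = (3, 2) + (1, 8) = (5, 4)

7P = (5, 4)


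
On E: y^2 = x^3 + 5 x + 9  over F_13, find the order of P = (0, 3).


Compute successive multiples of P until we hit O:
  1P = (0, 3)
  2P = (9, 9)
  3P = (3, 8)
  4P = (7, 7)
  5P = (5, 9)
  6P = (11, 2)
  7P = (12, 4)
  8P = (2, 12)
  ... (continuing to 17P)
  17P = O

ord(P) = 17


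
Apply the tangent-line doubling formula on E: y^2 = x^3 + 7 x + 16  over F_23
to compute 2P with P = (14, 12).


Doubling: s = (3 x1^2 + a) / (2 y1)
s = (3*14^2 + 7) / (2*12) mod 23 = 20
x3 = s^2 - 2 x1 mod 23 = 20^2 - 2*14 = 4
y3 = s (x1 - x3) - y1 mod 23 = 20 * (14 - 4) - 12 = 4

2P = (4, 4)


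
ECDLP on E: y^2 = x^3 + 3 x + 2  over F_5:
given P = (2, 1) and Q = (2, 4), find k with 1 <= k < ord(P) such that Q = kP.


Enumerate multiples of P until we hit Q = (2, 4):
  1P = (2, 1)
  2P = (1, 4)
  3P = (1, 1)
  4P = (2, 4)
Match found at i = 4.

k = 4


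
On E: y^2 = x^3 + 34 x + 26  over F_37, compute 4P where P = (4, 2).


k = 4 = 100_2 (binary, LSB first: 001)
Double-and-add from P = (4, 2):
  bit 0 = 0: acc unchanged = O
  bit 1 = 0: acc unchanged = O
  bit 2 = 1: acc = O + (33, 23) = (33, 23)

4P = (33, 23)


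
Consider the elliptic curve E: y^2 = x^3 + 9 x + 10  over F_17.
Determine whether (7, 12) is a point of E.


Check whether y^2 = x^3 + 9 x + 10 (mod 17) for (x, y) = (7, 12).
LHS: y^2 = 12^2 mod 17 = 8
RHS: x^3 + 9 x + 10 = 7^3 + 9*7 + 10 mod 17 = 8
LHS = RHS

Yes, on the curve


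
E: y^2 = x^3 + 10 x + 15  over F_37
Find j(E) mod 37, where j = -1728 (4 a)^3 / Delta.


Delta = -16(4 a^3 + 27 b^2) mod 37 = 9
-1728 * (4 a)^3 = -1728 * (4*10)^3 mod 37 = 1
j = 1 * 9^(-1) mod 37 = 33

j = 33 (mod 37)


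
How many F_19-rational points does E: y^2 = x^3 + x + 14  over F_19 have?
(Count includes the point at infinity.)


For each x in F_19, count y with y^2 = x^3 + 1 x + 14 mod 19:
  x = 1: RHS = 16, y in [4, 15]  -> 2 point(s)
  x = 2: RHS = 5, y in [9, 10]  -> 2 point(s)
  x = 3: RHS = 6, y in [5, 14]  -> 2 point(s)
  x = 4: RHS = 6, y in [5, 14]  -> 2 point(s)
  x = 5: RHS = 11, y in [7, 12]  -> 2 point(s)
  x = 9: RHS = 11, y in [7, 12]  -> 2 point(s)
  x = 10: RHS = 17, y in [6, 13]  -> 2 point(s)
  x = 11: RHS = 7, y in [8, 11]  -> 2 point(s)
  x = 12: RHS = 6, y in [5, 14]  -> 2 point(s)
  x = 13: RHS = 1, y in [1, 18]  -> 2 point(s)
  x = 14: RHS = 17, y in [6, 13]  -> 2 point(s)
  x = 17: RHS = 4, y in [2, 17]  -> 2 point(s)
Affine points: 24. Add the point at infinity: total = 25.

#E(F_19) = 25


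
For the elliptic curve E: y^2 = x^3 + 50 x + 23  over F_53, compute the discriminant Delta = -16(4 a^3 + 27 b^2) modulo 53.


4 a^3 + 27 b^2 = 4*50^3 + 27*23^2 = 500000 + 14283 = 514283
Delta = -16 * (514283) = -8228528
Delta mod 53 = 40

Delta = 40 (mod 53)


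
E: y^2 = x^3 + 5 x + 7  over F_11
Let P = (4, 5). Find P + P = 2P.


Doubling: s = (3 x1^2 + a) / (2 y1)
s = (3*4^2 + 5) / (2*5) mod 11 = 2
x3 = s^2 - 2 x1 mod 11 = 2^2 - 2*4 = 7
y3 = s (x1 - x3) - y1 mod 11 = 2 * (4 - 7) - 5 = 0

2P = (7, 0)


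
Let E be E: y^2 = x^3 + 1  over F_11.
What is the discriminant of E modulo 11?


4 a^3 + 27 b^2 = 4*0^3 + 27*1^2 = 0 + 27 = 27
Delta = -16 * (27) = -432
Delta mod 11 = 8

Delta = 8 (mod 11)


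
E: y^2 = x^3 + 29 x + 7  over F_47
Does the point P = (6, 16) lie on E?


Check whether y^2 = x^3 + 29 x + 7 (mod 47) for (x, y) = (6, 16).
LHS: y^2 = 16^2 mod 47 = 21
RHS: x^3 + 29 x + 7 = 6^3 + 29*6 + 7 mod 47 = 21
LHS = RHS

Yes, on the curve


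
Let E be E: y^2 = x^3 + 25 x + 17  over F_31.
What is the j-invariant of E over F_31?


Delta = -16(4 a^3 + 27 b^2) mod 31 = 18
-1728 * (4 a)^3 = -1728 * (4*25)^3 mod 31 = 16
j = 16 * 18^(-1) mod 31 = 25

j = 25 (mod 31)


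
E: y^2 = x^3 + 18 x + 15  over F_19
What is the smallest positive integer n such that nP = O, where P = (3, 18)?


Compute successive multiples of P until we hit O:
  1P = (3, 18)
  2P = (11, 10)
  3P = (6, 4)
  4P = (17, 3)
  5P = (8, 5)
  6P = (14, 3)
  7P = (7, 3)
  8P = (10, 13)
  ... (continuing to 17P)
  17P = O

ord(P) = 17


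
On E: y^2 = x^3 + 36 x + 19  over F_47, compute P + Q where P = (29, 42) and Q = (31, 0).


P != Q, so use the chord formula.
s = (y2 - y1) / (x2 - x1) = (5) / (2) mod 47 = 26
x3 = s^2 - x1 - x2 mod 47 = 26^2 - 29 - 31 = 5
y3 = s (x1 - x3) - y1 mod 47 = 26 * (29 - 5) - 42 = 18

P + Q = (5, 18)


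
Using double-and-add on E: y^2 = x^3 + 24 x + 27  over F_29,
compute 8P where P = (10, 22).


k = 8 = 1000_2 (binary, LSB first: 0001)
Double-and-add from P = (10, 22):
  bit 0 = 0: acc unchanged = O
  bit 1 = 0: acc unchanged = O
  bit 2 = 0: acc unchanged = O
  bit 3 = 1: acc = O + (2, 5) = (2, 5)

8P = (2, 5)


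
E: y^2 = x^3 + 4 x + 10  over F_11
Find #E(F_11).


For each x in F_11, count y with y^2 = x^3 + 4 x + 10 mod 11:
  x = 1: RHS = 4, y in [2, 9]  -> 2 point(s)
  x = 2: RHS = 4, y in [2, 9]  -> 2 point(s)
  x = 3: RHS = 5, y in [4, 7]  -> 2 point(s)
  x = 5: RHS = 1, y in [1, 10]  -> 2 point(s)
  x = 8: RHS = 4, y in [2, 9]  -> 2 point(s)
  x = 9: RHS = 5, y in [4, 7]  -> 2 point(s)
  x = 10: RHS = 5, y in [4, 7]  -> 2 point(s)
Affine points: 14. Add the point at infinity: total = 15.

#E(F_11) = 15


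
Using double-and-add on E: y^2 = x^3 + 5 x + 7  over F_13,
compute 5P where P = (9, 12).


k = 5 = 101_2 (binary, LSB first: 101)
Double-and-add from P = (9, 12):
  bit 0 = 1: acc = O + (9, 12) = (9, 12)
  bit 1 = 0: acc unchanged = (9, 12)
  bit 2 = 1: acc = (9, 12) + (4, 0) = (12, 12)

5P = (12, 12)


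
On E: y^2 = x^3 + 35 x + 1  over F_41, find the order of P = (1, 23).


Compute successive multiples of P until we hit O:
  1P = (1, 23)
  2P = (0, 1)
  3P = (32, 33)
  4P = (9, 26)
  5P = (10, 30)
  6P = (22, 29)
  7P = (39, 13)
  8P = (3, 25)
  ... (continuing to 32P)
  32P = O

ord(P) = 32


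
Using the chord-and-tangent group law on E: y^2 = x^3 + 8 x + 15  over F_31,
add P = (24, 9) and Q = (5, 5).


P != Q, so use the chord formula.
s = (y2 - y1) / (x2 - x1) = (27) / (12) mod 31 = 10
x3 = s^2 - x1 - x2 mod 31 = 10^2 - 24 - 5 = 9
y3 = s (x1 - x3) - y1 mod 31 = 10 * (24 - 9) - 9 = 17

P + Q = (9, 17)


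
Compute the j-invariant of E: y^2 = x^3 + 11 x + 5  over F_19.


Delta = -16(4 a^3 + 27 b^2) mod 19 = 4
-1728 * (4 a)^3 = -1728 * (4*11)^3 mod 19 = 7
j = 7 * 4^(-1) mod 19 = 16

j = 16 (mod 19)


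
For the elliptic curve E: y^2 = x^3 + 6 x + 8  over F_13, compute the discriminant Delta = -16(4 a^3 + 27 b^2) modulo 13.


4 a^3 + 27 b^2 = 4*6^3 + 27*8^2 = 864 + 1728 = 2592
Delta = -16 * (2592) = -41472
Delta mod 13 = 11

Delta = 11 (mod 13)


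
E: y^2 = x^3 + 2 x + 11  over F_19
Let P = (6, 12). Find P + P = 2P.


Doubling: s = (3 x1^2 + a) / (2 y1)
s = (3*6^2 + 2) / (2*12) mod 19 = 3
x3 = s^2 - 2 x1 mod 19 = 3^2 - 2*6 = 16
y3 = s (x1 - x3) - y1 mod 19 = 3 * (6 - 16) - 12 = 15

2P = (16, 15)


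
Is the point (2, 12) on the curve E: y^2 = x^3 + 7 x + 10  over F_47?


Check whether y^2 = x^3 + 7 x + 10 (mod 47) for (x, y) = (2, 12).
LHS: y^2 = 12^2 mod 47 = 3
RHS: x^3 + 7 x + 10 = 2^3 + 7*2 + 10 mod 47 = 32
LHS != RHS

No, not on the curve


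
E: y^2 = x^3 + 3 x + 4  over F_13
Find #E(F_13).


For each x in F_13, count y with y^2 = x^3 + 3 x + 4 mod 13:
  x = 0: RHS = 4, y in [2, 11]  -> 2 point(s)
  x = 3: RHS = 1, y in [1, 12]  -> 2 point(s)
  x = 5: RHS = 1, y in [1, 12]  -> 2 point(s)
  x = 6: RHS = 4, y in [2, 11]  -> 2 point(s)
  x = 7: RHS = 4, y in [2, 11]  -> 2 point(s)
  x = 11: RHS = 3, y in [4, 9]  -> 2 point(s)
  x = 12: RHS = 0, y in [0]  -> 1 point(s)
Affine points: 13. Add the point at infinity: total = 14.

#E(F_13) = 14


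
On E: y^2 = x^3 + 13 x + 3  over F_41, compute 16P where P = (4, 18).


k = 16 = 10000_2 (binary, LSB first: 00001)
Double-and-add from P = (4, 18):
  bit 0 = 0: acc unchanged = O
  bit 1 = 0: acc unchanged = O
  bit 2 = 0: acc unchanged = O
  bit 3 = 0: acc unchanged = O
  bit 4 = 1: acc = O + (36, 31) = (36, 31)

16P = (36, 31)


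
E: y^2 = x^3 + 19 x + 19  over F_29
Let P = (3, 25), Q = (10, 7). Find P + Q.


P != Q, so use the chord formula.
s = (y2 - y1) / (x2 - x1) = (11) / (7) mod 29 = 14
x3 = s^2 - x1 - x2 mod 29 = 14^2 - 3 - 10 = 9
y3 = s (x1 - x3) - y1 mod 29 = 14 * (3 - 9) - 25 = 7

P + Q = (9, 7)


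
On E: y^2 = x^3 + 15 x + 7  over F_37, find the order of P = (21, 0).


Compute successive multiples of P until we hit O:
  1P = (21, 0)
  2P = O

ord(P) = 2


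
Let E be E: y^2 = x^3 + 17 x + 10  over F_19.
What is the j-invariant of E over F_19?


Delta = -16(4 a^3 + 27 b^2) mod 19 = 5
-1728 * (4 a)^3 = -1728 * (4*17)^3 mod 19 = 1
j = 1 * 5^(-1) mod 19 = 4

j = 4 (mod 19)


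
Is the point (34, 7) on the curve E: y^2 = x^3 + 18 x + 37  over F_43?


Check whether y^2 = x^3 + 18 x + 37 (mod 43) for (x, y) = (34, 7).
LHS: y^2 = 7^2 mod 43 = 6
RHS: x^3 + 18 x + 37 = 34^3 + 18*34 + 37 mod 43 = 6
LHS = RHS

Yes, on the curve


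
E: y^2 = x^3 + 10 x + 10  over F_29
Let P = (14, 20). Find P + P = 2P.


Doubling: s = (3 x1^2 + a) / (2 y1)
s = (3*14^2 + 10) / (2*20) mod 29 = 28
x3 = s^2 - 2 x1 mod 29 = 28^2 - 2*14 = 2
y3 = s (x1 - x3) - y1 mod 29 = 28 * (14 - 2) - 20 = 26

2P = (2, 26)


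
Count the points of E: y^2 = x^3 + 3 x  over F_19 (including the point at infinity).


For each x in F_19, count y with y^2 = x^3 + 3 x + 0 mod 19:
  x = 0: RHS = 0, y in [0]  -> 1 point(s)
  x = 1: RHS = 4, y in [2, 17]  -> 2 point(s)
  x = 3: RHS = 17, y in [6, 13]  -> 2 point(s)
  x = 4: RHS = 0, y in [0]  -> 1 point(s)
  x = 5: RHS = 7, y in [8, 11]  -> 2 point(s)
  x = 6: RHS = 6, y in [5, 14]  -> 2 point(s)
  x = 8: RHS = 4, y in [2, 17]  -> 2 point(s)
  x = 10: RHS = 4, y in [2, 17]  -> 2 point(s)
  x = 12: RHS = 16, y in [4, 15]  -> 2 point(s)
  x = 15: RHS = 0, y in [0]  -> 1 point(s)
  x = 17: RHS = 5, y in [9, 10]  -> 2 point(s)
Affine points: 19. Add the point at infinity: total = 20.

#E(F_19) = 20


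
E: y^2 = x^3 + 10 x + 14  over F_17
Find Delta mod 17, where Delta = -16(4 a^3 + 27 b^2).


4 a^3 + 27 b^2 = 4*10^3 + 27*14^2 = 4000 + 5292 = 9292
Delta = -16 * (9292) = -148672
Delta mod 17 = 10

Delta = 10 (mod 17)


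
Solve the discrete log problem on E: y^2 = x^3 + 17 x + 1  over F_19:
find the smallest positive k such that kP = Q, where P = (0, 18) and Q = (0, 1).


Enumerate multiples of P until we hit Q = (0, 1):
  1P = (0, 18)
  2P = (1, 0)
  3P = (0, 1)
Match found at i = 3.

k = 3


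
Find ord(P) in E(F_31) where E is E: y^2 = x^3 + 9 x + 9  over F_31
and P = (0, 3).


Compute successive multiples of P until we hit O:
  1P = (0, 3)
  2P = (10, 13)
  3P = (22, 6)
  4P = (16, 23)
  5P = (3, 1)
  6P = (25, 24)
  7P = (26, 26)
  8P = (15, 4)
  ... (continuing to 21P)
  21P = O

ord(P) = 21


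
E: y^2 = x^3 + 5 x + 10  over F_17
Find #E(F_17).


For each x in F_17, count y with y^2 = x^3 + 5 x + 10 mod 17:
  x = 1: RHS = 16, y in [4, 13]  -> 2 point(s)
  x = 3: RHS = 1, y in [1, 16]  -> 2 point(s)
  x = 4: RHS = 9, y in [3, 14]  -> 2 point(s)
  x = 6: RHS = 1, y in [1, 16]  -> 2 point(s)
  x = 8: RHS = 1, y in [1, 16]  -> 2 point(s)
  x = 9: RHS = 2, y in [6, 11]  -> 2 point(s)
  x = 11: RHS = 2, y in [6, 11]  -> 2 point(s)
  x = 12: RHS = 13, y in [8, 9]  -> 2 point(s)
  x = 14: RHS = 2, y in [6, 11]  -> 2 point(s)
  x = 15: RHS = 9, y in [3, 14]  -> 2 point(s)
  x = 16: RHS = 4, y in [2, 15]  -> 2 point(s)
Affine points: 22. Add the point at infinity: total = 23.

#E(F_17) = 23


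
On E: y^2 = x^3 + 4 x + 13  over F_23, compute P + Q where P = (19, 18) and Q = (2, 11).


P != Q, so use the chord formula.
s = (y2 - y1) / (x2 - x1) = (16) / (6) mod 23 = 18
x3 = s^2 - x1 - x2 mod 23 = 18^2 - 19 - 2 = 4
y3 = s (x1 - x3) - y1 mod 23 = 18 * (19 - 4) - 18 = 22

P + Q = (4, 22)


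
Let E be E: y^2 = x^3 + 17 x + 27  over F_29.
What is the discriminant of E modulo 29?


4 a^3 + 27 b^2 = 4*17^3 + 27*27^2 = 19652 + 19683 = 39335
Delta = -16 * (39335) = -629360
Delta mod 29 = 27

Delta = 27 (mod 29)


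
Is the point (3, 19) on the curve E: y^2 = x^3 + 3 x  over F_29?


Check whether y^2 = x^3 + 3 x + 0 (mod 29) for (x, y) = (3, 19).
LHS: y^2 = 19^2 mod 29 = 13
RHS: x^3 + 3 x + 0 = 3^3 + 3*3 + 0 mod 29 = 7
LHS != RHS

No, not on the curve


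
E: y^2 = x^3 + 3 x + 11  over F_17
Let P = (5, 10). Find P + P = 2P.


Doubling: s = (3 x1^2 + a) / (2 y1)
s = (3*5^2 + 3) / (2*10) mod 17 = 9
x3 = s^2 - 2 x1 mod 17 = 9^2 - 2*5 = 3
y3 = s (x1 - x3) - y1 mod 17 = 9 * (5 - 3) - 10 = 8

2P = (3, 8)


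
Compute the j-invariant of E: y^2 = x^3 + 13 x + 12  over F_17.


Delta = -16(4 a^3 + 27 b^2) mod 17 = 11
-1728 * (4 a)^3 = -1728 * (4*13)^3 mod 17 = 6
j = 6 * 11^(-1) mod 17 = 16

j = 16 (mod 17)


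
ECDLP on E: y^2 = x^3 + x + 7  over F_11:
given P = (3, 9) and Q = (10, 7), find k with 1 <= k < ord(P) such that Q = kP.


Enumerate multiples of P until we hit Q = (10, 7):
  1P = (3, 9)
  2P = (10, 7)
Match found at i = 2.

k = 2


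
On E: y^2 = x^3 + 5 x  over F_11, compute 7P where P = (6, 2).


k = 7 = 111_2 (binary, LSB first: 111)
Double-and-add from P = (6, 2):
  bit 0 = 1: acc = O + (6, 2) = (6, 2)
  bit 1 = 1: acc = (6, 2) + (3, 3) = (7, 2)
  bit 2 = 1: acc = (7, 2) + (9, 9) = (10, 4)

7P = (10, 4)


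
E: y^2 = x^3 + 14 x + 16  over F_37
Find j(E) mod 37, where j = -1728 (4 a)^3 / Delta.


Delta = -16(4 a^3 + 27 b^2) mod 37 = 24
-1728 * (4 a)^3 = -1728 * (4*14)^3 mod 37 = 6
j = 6 * 24^(-1) mod 37 = 28

j = 28 (mod 37)


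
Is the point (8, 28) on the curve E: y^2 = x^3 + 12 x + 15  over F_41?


Check whether y^2 = x^3 + 12 x + 15 (mod 41) for (x, y) = (8, 28).
LHS: y^2 = 28^2 mod 41 = 5
RHS: x^3 + 12 x + 15 = 8^3 + 12*8 + 15 mod 41 = 8
LHS != RHS

No, not on the curve


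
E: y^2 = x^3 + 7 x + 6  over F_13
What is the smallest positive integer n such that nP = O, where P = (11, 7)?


Compute successive multiples of P until we hit O:
  1P = (11, 7)
  2P = (1, 1)
  3P = (5, 7)
  4P = (10, 6)
  5P = (6, 11)
  6P = (6, 2)
  7P = (10, 7)
  8P = (5, 6)
  ... (continuing to 11P)
  11P = O

ord(P) = 11


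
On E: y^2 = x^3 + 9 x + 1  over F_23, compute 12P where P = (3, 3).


k = 12 = 1100_2 (binary, LSB first: 0011)
Double-and-add from P = (3, 3):
  bit 0 = 0: acc unchanged = O
  bit 1 = 0: acc unchanged = O
  bit 2 = 1: acc = O + (4, 3) = (4, 3)
  bit 3 = 1: acc = (4, 3) + (19, 4) = (9, 12)

12P = (9, 12)


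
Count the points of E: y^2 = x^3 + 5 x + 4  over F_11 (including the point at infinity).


For each x in F_11, count y with y^2 = x^3 + 5 x + 4 mod 11:
  x = 0: RHS = 4, y in [2, 9]  -> 2 point(s)
  x = 2: RHS = 0, y in [0]  -> 1 point(s)
  x = 4: RHS = 0, y in [0]  -> 1 point(s)
  x = 5: RHS = 0, y in [0]  -> 1 point(s)
  x = 10: RHS = 9, y in [3, 8]  -> 2 point(s)
Affine points: 7. Add the point at infinity: total = 8.

#E(F_11) = 8


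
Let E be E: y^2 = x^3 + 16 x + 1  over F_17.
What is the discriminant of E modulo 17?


4 a^3 + 27 b^2 = 4*16^3 + 27*1^2 = 16384 + 27 = 16411
Delta = -16 * (16411) = -262576
Delta mod 17 = 6

Delta = 6 (mod 17)


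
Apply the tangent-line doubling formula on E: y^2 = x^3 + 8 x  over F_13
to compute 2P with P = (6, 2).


Doubling: s = (3 x1^2 + a) / (2 y1)
s = (3*6^2 + 8) / (2*2) mod 13 = 3
x3 = s^2 - 2 x1 mod 13 = 3^2 - 2*6 = 10
y3 = s (x1 - x3) - y1 mod 13 = 3 * (6 - 10) - 2 = 12

2P = (10, 12)


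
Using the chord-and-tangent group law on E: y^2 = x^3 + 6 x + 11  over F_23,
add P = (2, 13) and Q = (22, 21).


P != Q, so use the chord formula.
s = (y2 - y1) / (x2 - x1) = (8) / (20) mod 23 = 5
x3 = s^2 - x1 - x2 mod 23 = 5^2 - 2 - 22 = 1
y3 = s (x1 - x3) - y1 mod 23 = 5 * (2 - 1) - 13 = 15

P + Q = (1, 15)


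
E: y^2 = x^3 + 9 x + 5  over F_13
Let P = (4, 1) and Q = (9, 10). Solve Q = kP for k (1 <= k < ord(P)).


Enumerate multiples of P until we hit Q = (9, 10):
  1P = (4, 1)
  2P = (8, 2)
  3P = (10, 4)
  4P = (9, 3)
  5P = (9, 10)
Match found at i = 5.

k = 5


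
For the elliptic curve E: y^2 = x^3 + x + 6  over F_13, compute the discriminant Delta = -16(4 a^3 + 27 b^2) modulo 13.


4 a^3 + 27 b^2 = 4*1^3 + 27*6^2 = 4 + 972 = 976
Delta = -16 * (976) = -15616
Delta mod 13 = 10

Delta = 10 (mod 13)


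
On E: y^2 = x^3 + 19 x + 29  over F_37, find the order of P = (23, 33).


Compute successive multiples of P until we hit O:
  1P = (23, 33)
  2P = (24, 29)
  3P = (6, 10)
  4P = (17, 23)
  5P = (8, 29)
  6P = (36, 3)
  7P = (5, 8)
  8P = (30, 21)
  ... (continuing to 18P)
  18P = O

ord(P) = 18


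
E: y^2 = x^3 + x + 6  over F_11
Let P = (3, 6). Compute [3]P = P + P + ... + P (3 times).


k = 3 = 11_2 (binary, LSB first: 11)
Double-and-add from P = (3, 6):
  bit 0 = 1: acc = O + (3, 6) = (3, 6)
  bit 1 = 1: acc = (3, 6) + (8, 8) = (5, 2)

3P = (5, 2)


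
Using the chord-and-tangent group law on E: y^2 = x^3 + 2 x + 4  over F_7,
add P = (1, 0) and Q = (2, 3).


P != Q, so use the chord formula.
s = (y2 - y1) / (x2 - x1) = (3) / (1) mod 7 = 3
x3 = s^2 - x1 - x2 mod 7 = 3^2 - 1 - 2 = 6
y3 = s (x1 - x3) - y1 mod 7 = 3 * (1 - 6) - 0 = 6

P + Q = (6, 6)
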